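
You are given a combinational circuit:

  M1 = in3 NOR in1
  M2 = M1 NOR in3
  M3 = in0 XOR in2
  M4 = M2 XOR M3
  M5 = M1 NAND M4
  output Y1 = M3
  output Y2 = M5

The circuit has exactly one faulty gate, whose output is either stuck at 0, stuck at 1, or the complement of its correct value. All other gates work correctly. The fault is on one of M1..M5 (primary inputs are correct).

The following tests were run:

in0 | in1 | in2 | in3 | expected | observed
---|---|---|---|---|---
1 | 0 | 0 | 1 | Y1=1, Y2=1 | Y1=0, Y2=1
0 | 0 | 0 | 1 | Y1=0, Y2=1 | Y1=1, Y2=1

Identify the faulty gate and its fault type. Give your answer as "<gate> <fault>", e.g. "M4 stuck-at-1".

Fault-free values for test 1 (in0=1, in1=0, in2=0, in3=1): M1=0, M2=0, M3=1, M4=1, M5=1, giving Y1=1, Y2=1. Observed Y1=0, Y2=1.
Test 1: faults giving observed Y1=0, Y2=1 are {M3 stuck-at-0, M3 inverted output}.
Test 2 (in0=0, in1=0, in2=0, in3=1): fault-free M1=0, M2=0, M3=0, M4=0, M5=1 → Y1=0, Y2=1; observed Y1=1, Y2=1. Eliminates M3 stuck-at-0.
Only M3 inverted output is consistent with every test.

M3 inverted output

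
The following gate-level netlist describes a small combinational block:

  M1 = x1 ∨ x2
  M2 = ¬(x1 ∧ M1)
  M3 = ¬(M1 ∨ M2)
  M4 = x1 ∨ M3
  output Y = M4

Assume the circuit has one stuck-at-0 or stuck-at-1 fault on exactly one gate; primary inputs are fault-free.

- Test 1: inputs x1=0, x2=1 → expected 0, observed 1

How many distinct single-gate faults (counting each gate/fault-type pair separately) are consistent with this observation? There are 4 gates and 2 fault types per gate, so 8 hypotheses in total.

2

Fault-free: M1=1, M2=1, M3=0, M4=0 → 0. Observed 1.
  M1 stuck-at-0: output 0 ✗
  M1 stuck-at-1: output 0 ✗
  M2 stuck-at-0: output 0 ✗
  M2 stuck-at-1: output 0 ✗
  M3 stuck-at-0: output 0 ✗
  M3 stuck-at-1: output 1 ✓
  M4 stuck-at-0: output 0 ✗
  M4 stuck-at-1: output 1 ✓
Consistent faults: {M3 stuck-at-1, M4 stuck-at-1} — 2 in all.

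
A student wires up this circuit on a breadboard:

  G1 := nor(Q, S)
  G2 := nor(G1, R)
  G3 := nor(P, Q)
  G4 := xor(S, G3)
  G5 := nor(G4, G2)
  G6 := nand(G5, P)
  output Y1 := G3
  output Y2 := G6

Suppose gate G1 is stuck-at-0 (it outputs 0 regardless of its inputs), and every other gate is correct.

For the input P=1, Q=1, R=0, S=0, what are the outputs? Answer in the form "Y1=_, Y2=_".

Y1=0, Y2=1

Propagate with G1 forced: G1=0 [stuck-at-0], G2=1, G3=0, G4=0, G5=0, G6=1.
So the outputs are Y1=0, Y2=1. (Same as the fault-free value — the fault is masked on this input.)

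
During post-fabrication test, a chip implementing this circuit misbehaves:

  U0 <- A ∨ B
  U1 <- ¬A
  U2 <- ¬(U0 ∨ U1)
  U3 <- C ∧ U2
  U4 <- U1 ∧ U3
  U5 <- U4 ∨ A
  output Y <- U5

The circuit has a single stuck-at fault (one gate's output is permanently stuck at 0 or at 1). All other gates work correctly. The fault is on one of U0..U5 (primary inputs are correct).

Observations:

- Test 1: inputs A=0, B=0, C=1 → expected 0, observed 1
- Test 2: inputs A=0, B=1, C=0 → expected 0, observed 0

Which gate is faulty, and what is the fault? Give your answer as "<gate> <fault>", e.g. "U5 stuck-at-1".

Fault-free values for test 1 (A=0, B=0, C=1): U0=0, U1=1, U2=0, U3=0, U4=0, U5=0, giving Y=0. Observed 1.
Test 1: faults giving observed 1 are {U2 stuck-at-1, U3 stuck-at-1, U4 stuck-at-1, U5 stuck-at-1}.
Test 2 (A=0, B=1, C=0): fault-free U0=1, U1=1, U2=0, U3=0, U4=0, U5=0 → 0; observed 0. Eliminates U3 stuck-at-1, U4 stuck-at-1, U5 stuck-at-1.
Only U2 stuck-at-1 is consistent with every test.

U2 stuck-at-1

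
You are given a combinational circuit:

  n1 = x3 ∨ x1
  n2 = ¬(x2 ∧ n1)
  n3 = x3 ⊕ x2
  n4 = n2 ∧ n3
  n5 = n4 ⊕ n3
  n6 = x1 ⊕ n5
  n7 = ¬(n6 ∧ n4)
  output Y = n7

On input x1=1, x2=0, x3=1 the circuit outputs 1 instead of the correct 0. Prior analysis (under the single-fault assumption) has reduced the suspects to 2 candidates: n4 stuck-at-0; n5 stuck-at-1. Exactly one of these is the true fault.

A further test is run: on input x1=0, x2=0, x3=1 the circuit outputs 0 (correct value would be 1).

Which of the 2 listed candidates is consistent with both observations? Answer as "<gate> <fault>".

Evaluate each candidate on input x1=0, x2=0, x3=1:
  n4 stuck-at-0: n1=1, n2=1, n3=1, n4=0 [stuck-at-0], n5=1, n6=1, n7=1 → 1 — eliminated
  n5 stuck-at-1: n1=1, n2=1, n3=1, n4=1, n5=1 [stuck-at-1], n6=1, n7=0 → 0 — matches
Only n5 stuck-at-1 reproduces the observed 0.

n5 stuck-at-1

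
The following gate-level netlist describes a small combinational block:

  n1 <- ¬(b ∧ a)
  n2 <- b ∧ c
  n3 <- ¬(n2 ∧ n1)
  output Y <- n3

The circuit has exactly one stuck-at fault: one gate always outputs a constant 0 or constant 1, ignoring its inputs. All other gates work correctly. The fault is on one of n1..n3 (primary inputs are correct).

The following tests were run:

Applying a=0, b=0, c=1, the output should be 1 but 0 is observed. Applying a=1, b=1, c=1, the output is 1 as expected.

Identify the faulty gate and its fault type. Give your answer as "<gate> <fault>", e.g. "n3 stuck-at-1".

Fault-free values for test 1 (a=0, b=0, c=1): n1=1, n2=0, n3=1, giving Y=1. Observed 0.
Test 1: faults giving observed 0 are {n2 stuck-at-1, n3 stuck-at-0}.
Test 2 (a=1, b=1, c=1): fault-free n1=0, n2=1, n3=1 → 1; observed 1. Eliminates n3 stuck-at-0.
Only n2 stuck-at-1 is consistent with every test.

n2 stuck-at-1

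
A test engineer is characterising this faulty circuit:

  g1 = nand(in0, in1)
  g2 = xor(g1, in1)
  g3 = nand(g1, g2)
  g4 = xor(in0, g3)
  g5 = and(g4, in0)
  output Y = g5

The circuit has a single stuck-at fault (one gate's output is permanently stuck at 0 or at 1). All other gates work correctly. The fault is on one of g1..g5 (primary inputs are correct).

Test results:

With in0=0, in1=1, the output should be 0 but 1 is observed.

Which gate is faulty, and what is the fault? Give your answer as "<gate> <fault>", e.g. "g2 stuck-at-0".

Fault-free values for test 1 (in0=0, in1=1): g1=1, g2=0, g3=1, g4=1, g5=0, giving Y=0. Observed 1.
Test 1: faults giving observed 1 are {g5 stuck-at-1}.
Only g5 stuck-at-1 is consistent with every test.

g5 stuck-at-1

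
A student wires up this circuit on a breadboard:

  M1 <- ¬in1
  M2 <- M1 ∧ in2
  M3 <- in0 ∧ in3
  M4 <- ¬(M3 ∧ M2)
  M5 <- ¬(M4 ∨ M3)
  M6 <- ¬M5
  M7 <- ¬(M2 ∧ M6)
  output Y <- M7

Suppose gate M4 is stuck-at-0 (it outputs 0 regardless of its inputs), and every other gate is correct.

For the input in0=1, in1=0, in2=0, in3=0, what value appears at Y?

1

Propagate with M4 forced: M1=1, M2=0, M3=0, M4=0 [stuck-at-0], M5=1, M6=0, M7=1.
So Y = 1. (Same as the fault-free value — the fault is masked on this input.)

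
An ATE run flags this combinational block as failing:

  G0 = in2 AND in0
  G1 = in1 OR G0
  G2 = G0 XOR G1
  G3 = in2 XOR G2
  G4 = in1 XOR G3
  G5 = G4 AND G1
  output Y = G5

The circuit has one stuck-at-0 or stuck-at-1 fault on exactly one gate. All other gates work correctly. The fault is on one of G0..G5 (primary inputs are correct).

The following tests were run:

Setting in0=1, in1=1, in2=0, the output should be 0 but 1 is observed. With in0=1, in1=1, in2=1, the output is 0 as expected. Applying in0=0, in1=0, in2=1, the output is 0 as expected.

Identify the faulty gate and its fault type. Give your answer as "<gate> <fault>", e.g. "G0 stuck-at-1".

G2 stuck-at-0

Fault-free values for test 1 (in0=1, in1=1, in2=0): G0=0, G1=1, G2=1, G3=1, G4=0, G5=0, giving Y=0. Observed 1.
Test 1: faults giving observed 1 are {G0 stuck-at-1, G2 stuck-at-0, G3 stuck-at-0, G4 stuck-at-1, G5 stuck-at-1}.
Test 2 (in0=1, in1=1, in2=1): fault-free G0=1, G1=1, G2=0, G3=1, G4=0, G5=0 → 0; observed 0. Eliminates G3 stuck-at-0, G4 stuck-at-1, G5 stuck-at-1.
Test 3 (in0=0, in1=0, in2=1): fault-free G0=0, G1=0, G2=0, G3=1, G4=1, G5=0 → 0; observed 0. Eliminates G0 stuck-at-1.
Only G2 stuck-at-0 is consistent with every test.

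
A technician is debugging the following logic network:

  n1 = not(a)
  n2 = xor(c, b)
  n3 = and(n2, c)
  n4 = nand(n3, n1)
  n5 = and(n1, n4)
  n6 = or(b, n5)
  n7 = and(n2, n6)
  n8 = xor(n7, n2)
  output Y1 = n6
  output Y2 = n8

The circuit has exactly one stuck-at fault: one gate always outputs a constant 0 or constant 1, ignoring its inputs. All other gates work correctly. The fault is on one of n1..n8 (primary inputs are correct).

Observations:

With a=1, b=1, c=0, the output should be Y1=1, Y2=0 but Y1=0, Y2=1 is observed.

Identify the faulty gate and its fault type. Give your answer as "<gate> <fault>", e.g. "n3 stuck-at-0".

Fault-free values for test 1 (a=1, b=1, c=0): n1=0, n2=1, n3=0, n4=1, n5=0, n6=1, n7=1, n8=0, giving Y1=1, Y2=0. Observed Y1=0, Y2=1.
Test 1: faults giving observed Y1=0, Y2=1 are {n6 stuck-at-0}.
Only n6 stuck-at-0 is consistent with every test.

n6 stuck-at-0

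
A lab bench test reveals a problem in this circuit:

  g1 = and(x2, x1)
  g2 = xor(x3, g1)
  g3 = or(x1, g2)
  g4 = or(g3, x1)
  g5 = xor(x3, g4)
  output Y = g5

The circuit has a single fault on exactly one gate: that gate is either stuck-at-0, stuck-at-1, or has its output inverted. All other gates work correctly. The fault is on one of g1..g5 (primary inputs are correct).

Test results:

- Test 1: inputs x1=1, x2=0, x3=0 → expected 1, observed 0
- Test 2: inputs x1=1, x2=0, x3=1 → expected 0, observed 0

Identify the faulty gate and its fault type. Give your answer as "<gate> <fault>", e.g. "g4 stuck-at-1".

g5 stuck-at-0

Fault-free values for test 1 (x1=1, x2=0, x3=0): g1=0, g2=0, g3=1, g4=1, g5=1, giving Y=1. Observed 0.
Test 1: faults giving observed 0 are {g4 stuck-at-0, g4 inverted output, g5 stuck-at-0, g5 inverted output}.
Test 2 (x1=1, x2=0, x3=1): fault-free g1=0, g2=1, g3=1, g4=1, g5=0 → 0; observed 0. Eliminates g4 stuck-at-0, g4 inverted output, g5 inverted output.
Only g5 stuck-at-0 is consistent with every test.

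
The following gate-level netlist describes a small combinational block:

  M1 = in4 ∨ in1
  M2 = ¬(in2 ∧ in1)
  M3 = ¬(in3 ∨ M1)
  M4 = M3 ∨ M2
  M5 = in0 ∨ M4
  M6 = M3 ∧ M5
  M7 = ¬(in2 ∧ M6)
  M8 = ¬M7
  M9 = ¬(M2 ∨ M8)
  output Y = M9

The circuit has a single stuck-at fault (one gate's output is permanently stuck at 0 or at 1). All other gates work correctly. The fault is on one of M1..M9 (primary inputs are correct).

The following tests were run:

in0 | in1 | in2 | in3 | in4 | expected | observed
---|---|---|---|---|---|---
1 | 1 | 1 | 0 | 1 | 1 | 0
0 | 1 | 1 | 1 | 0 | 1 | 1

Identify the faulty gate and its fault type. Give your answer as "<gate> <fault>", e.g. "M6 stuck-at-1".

Fault-free values for test 1 (in0=1, in1=1, in2=1, in3=0, in4=1): M1=1, M2=0, M3=0, M4=0, M5=1, M6=0, M7=1, M8=0, M9=1, giving Y=1. Observed 0.
Test 1: faults giving observed 0 are {M1 stuck-at-0, M2 stuck-at-1, M3 stuck-at-1, M6 stuck-at-1, M7 stuck-at-0, M8 stuck-at-1, M9 stuck-at-0}.
Test 2 (in0=0, in1=1, in2=1, in3=1, in4=0): fault-free M1=1, M2=0, M3=0, M4=0, M5=0, M6=0, M7=1, M8=0, M9=1 → 1; observed 1. Eliminates M2 stuck-at-1, M3 stuck-at-1, M6 stuck-at-1, M7 stuck-at-0, M8 stuck-at-1, M9 stuck-at-0.
Only M1 stuck-at-0 is consistent with every test.

M1 stuck-at-0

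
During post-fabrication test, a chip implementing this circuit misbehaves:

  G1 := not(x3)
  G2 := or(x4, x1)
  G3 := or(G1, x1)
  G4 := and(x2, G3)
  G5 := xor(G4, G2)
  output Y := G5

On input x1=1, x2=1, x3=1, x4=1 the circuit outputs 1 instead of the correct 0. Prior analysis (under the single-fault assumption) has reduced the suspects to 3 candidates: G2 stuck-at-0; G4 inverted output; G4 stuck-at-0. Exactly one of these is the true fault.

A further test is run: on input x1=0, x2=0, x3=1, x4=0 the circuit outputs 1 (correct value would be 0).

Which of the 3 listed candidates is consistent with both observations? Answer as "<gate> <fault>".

Evaluate each candidate on input x1=0, x2=0, x3=1, x4=0:
  G2 stuck-at-0: G1=0, G2=0 [stuck-at-0], G3=0, G4=0, G5=0 → 0 — eliminated
  G4 inverted output: G1=0, G2=0, G3=0, G4=1 [inverted output], G5=1 → 1 — matches
  G4 stuck-at-0: G1=0, G2=0, G3=0, G4=0 [stuck-at-0], G5=0 → 0 — eliminated
Only G4 inverted output reproduces the observed 1.

G4 inverted output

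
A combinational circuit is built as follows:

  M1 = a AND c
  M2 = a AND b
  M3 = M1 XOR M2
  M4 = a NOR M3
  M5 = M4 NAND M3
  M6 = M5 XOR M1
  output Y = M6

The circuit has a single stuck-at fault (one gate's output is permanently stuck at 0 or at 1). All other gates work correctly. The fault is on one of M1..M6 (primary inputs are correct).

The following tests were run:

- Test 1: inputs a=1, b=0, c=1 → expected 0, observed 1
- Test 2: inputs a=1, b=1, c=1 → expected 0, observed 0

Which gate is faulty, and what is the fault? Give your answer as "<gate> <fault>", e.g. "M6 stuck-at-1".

Fault-free values for test 1 (a=1, b=0, c=1): M1=1, M2=0, M3=1, M4=0, M5=1, M6=0, giving Y=0. Observed 1.
Test 1: faults giving observed 1 are {M1 stuck-at-0, M4 stuck-at-1, M5 stuck-at-0, M6 stuck-at-1}.
Test 2 (a=1, b=1, c=1): fault-free M1=1, M2=1, M3=0, M4=0, M5=1, M6=0 → 0; observed 0. Eliminates M1 stuck-at-0, M5 stuck-at-0, M6 stuck-at-1.
Only M4 stuck-at-1 is consistent with every test.

M4 stuck-at-1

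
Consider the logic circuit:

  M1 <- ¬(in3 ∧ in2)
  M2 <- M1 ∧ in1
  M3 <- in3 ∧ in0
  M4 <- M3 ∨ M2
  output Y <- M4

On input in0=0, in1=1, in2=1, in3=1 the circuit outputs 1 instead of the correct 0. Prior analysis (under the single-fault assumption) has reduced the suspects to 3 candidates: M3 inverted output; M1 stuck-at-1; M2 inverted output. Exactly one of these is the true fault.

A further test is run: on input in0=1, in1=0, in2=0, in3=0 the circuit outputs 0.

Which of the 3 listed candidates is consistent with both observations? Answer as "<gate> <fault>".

M1 stuck-at-1

Evaluate each candidate on input in0=1, in1=0, in2=0, in3=0:
  M3 inverted output: M1=1, M2=0, M3=1 [inverted output], M4=1 → 1 — eliminated
  M1 stuck-at-1: M1=1 [stuck-at-1], M2=0, M3=0, M4=0 → 0 — matches
  M2 inverted output: M1=1, M2=1 [inverted output], M3=0, M4=1 → 1 — eliminated
Only M1 stuck-at-1 reproduces the observed 0.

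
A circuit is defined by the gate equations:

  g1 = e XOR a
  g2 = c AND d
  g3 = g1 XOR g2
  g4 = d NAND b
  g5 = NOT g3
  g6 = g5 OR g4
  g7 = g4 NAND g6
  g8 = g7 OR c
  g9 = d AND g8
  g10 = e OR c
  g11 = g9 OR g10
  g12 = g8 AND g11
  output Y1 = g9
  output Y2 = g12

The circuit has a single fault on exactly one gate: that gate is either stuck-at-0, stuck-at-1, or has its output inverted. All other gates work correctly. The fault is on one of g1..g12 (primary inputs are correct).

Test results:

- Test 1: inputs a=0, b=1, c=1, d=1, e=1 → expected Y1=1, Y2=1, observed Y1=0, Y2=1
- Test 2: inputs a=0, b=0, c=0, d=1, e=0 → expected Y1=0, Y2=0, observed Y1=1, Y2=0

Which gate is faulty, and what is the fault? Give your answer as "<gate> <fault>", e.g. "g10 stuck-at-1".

Fault-free values for test 1 (a=0, b=1, c=1, d=1, e=1): g1=1, g2=1, g3=0, g4=0, g5=1, g6=1, g7=1, g8=1, g9=1, g10=1, g11=1, g12=1, giving Y1=1, Y2=1. Observed Y1=0, Y2=1.
Test 1: faults giving observed Y1=0, Y2=1 are {g9 stuck-at-0, g9 inverted output}.
Test 2 (a=0, b=0, c=0, d=1, e=0): fault-free g1=0, g2=0, g3=0, g4=1, g5=1, g6=1, g7=0, g8=0, g9=0, g10=0, g11=0, g12=0 → Y1=0, Y2=0; observed Y1=1, Y2=0. Eliminates g9 stuck-at-0.
Only g9 inverted output is consistent with every test.

g9 inverted output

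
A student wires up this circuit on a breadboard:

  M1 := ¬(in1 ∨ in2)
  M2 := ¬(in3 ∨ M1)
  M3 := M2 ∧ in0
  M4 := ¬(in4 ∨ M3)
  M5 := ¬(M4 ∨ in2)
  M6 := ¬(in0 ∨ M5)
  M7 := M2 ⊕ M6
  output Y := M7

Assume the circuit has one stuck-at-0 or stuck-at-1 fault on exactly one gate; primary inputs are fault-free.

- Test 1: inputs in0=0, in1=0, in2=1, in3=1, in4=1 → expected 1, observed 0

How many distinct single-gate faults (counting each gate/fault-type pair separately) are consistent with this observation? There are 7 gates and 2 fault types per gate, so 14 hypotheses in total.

Fault-free: M1=0, M2=0, M3=0, M4=0, M5=0, M6=1, M7=1 → 1. Observed 0.
  M1 stuck-at-0: output 1 ✗
  M1 stuck-at-1: output 1 ✗
  M2 stuck-at-0: output 1 ✗
  M2 stuck-at-1: output 0 ✓
  M3 stuck-at-0: output 1 ✗
  M3 stuck-at-1: output 1 ✗
  M4 stuck-at-0: output 1 ✗
  M4 stuck-at-1: output 1 ✗
  M5 stuck-at-0: output 1 ✗
  M5 stuck-at-1: output 0 ✓
  M6 stuck-at-0: output 0 ✓
  M6 stuck-at-1: output 1 ✗
  M7 stuck-at-0: output 0 ✓
  M7 stuck-at-1: output 1 ✗
Consistent faults: {M2 stuck-at-1, M5 stuck-at-1, M6 stuck-at-0, M7 stuck-at-0} — 4 in all.

4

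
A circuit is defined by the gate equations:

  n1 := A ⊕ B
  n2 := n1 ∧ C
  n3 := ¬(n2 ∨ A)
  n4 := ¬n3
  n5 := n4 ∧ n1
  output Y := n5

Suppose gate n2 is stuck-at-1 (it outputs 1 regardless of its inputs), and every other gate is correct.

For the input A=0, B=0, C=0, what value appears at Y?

Propagate with n2 forced: n1=0, n2=1 [stuck-at-1], n3=0, n4=1, n5=0.
So Y = 0. (Same as the fault-free value — the fault is masked on this input.)

0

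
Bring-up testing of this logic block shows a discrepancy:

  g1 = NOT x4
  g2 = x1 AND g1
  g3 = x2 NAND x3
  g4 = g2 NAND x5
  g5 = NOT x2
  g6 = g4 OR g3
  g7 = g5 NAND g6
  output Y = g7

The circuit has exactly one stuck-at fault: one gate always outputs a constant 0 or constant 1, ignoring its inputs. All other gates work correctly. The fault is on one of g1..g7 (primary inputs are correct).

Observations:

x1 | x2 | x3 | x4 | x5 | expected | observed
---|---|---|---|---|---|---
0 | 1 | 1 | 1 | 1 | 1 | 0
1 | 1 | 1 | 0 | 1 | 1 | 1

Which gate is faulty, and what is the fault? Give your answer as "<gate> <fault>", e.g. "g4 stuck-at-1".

g5 stuck-at-1

Fault-free values for test 1 (x1=0, x2=1, x3=1, x4=1, x5=1): g1=0, g2=0, g3=0, g4=1, g5=0, g6=1, g7=1, giving Y=1. Observed 0.
Test 1: faults giving observed 0 are {g5 stuck-at-1, g7 stuck-at-0}.
Test 2 (x1=1, x2=1, x3=1, x4=0, x5=1): fault-free g1=1, g2=1, g3=0, g4=0, g5=0, g6=0, g7=1 → 1; observed 1. Eliminates g7 stuck-at-0.
Only g5 stuck-at-1 is consistent with every test.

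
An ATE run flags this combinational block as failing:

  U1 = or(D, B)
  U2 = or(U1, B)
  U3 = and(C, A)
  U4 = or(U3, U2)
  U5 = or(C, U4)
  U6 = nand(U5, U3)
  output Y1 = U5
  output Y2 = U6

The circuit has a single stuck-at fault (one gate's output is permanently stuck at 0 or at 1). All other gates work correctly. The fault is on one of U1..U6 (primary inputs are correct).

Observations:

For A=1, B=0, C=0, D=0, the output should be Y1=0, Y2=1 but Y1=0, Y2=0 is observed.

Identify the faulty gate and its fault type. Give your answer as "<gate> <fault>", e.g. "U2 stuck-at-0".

Fault-free values for test 1 (A=1, B=0, C=0, D=0): U1=0, U2=0, U3=0, U4=0, U5=0, U6=1, giving Y1=0, Y2=1. Observed Y1=0, Y2=0.
Test 1: faults giving observed Y1=0, Y2=0 are {U6 stuck-at-0}.
Only U6 stuck-at-0 is consistent with every test.

U6 stuck-at-0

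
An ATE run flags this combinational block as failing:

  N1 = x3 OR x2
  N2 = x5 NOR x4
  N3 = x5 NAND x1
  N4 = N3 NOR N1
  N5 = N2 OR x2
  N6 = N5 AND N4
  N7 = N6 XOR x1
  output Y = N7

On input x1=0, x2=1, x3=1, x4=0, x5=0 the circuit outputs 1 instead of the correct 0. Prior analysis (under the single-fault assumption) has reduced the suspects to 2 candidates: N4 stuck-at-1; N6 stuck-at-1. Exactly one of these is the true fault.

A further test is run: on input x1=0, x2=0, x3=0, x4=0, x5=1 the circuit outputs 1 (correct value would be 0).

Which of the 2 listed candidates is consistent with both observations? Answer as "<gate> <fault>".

Evaluate each candidate on input x1=0, x2=0, x3=0, x4=0, x5=1:
  N4 stuck-at-1: N1=0, N2=0, N3=1, N4=1 [stuck-at-1], N5=0, N6=0, N7=0 → 0 — eliminated
  N6 stuck-at-1: N1=0, N2=0, N3=1, N4=0, N5=0, N6=1 [stuck-at-1], N7=1 → 1 — matches
Only N6 stuck-at-1 reproduces the observed 1.

N6 stuck-at-1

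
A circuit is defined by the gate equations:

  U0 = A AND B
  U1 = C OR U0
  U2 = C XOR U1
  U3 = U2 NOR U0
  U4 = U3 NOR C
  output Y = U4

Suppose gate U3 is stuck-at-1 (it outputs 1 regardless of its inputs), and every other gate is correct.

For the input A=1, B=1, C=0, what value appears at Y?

Propagate with U3 forced: U0=1, U1=1, U2=1, U3=1 [stuck-at-1], U4=0.
So Y = 0. (Without the fault it would be 1.)

0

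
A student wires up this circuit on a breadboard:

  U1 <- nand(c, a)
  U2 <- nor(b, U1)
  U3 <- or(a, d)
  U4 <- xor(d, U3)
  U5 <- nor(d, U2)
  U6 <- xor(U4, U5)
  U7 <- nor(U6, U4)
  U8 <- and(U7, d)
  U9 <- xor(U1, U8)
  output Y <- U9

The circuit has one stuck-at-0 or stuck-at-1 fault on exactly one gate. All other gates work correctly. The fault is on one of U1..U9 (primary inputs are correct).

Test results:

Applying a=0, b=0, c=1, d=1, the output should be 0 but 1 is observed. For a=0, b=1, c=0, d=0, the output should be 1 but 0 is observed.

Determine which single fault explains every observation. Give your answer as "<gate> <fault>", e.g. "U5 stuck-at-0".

Fault-free values for test 1 (a=0, b=0, c=1, d=1): U1=1, U2=0, U3=1, U4=0, U5=0, U6=0, U7=1, U8=1, U9=0, giving Y=0. Observed 1.
Test 1: faults giving observed 1 are {U1 stuck-at-0, U3 stuck-at-0, U4 stuck-at-1, U5 stuck-at-1, U6 stuck-at-1, U7 stuck-at-0, U8 stuck-at-0, U9 stuck-at-1}.
Test 2 (a=0, b=1, c=0, d=0): fault-free U1=1, U2=0, U3=0, U4=0, U5=1, U6=1, U7=0, U8=0, U9=1 → 1; observed 0. Eliminates U3 stuck-at-0, U4 stuck-at-1, U5 stuck-at-1, U6 stuck-at-1, U7 stuck-at-0, U8 stuck-at-0, U9 stuck-at-1.
Only U1 stuck-at-0 is consistent with every test.

U1 stuck-at-0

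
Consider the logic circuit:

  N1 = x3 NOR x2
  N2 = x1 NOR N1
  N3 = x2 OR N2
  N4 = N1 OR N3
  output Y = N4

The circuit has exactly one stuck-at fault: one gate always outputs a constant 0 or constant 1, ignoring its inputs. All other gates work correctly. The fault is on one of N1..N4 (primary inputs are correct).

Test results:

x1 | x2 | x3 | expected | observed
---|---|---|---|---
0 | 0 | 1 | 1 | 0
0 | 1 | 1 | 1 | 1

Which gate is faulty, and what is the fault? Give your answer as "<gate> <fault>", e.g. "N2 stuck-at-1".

Fault-free values for test 1 (x1=0, x2=0, x3=1): N1=0, N2=1, N3=1, N4=1, giving Y=1. Observed 0.
Test 1: faults giving observed 0 are {N2 stuck-at-0, N3 stuck-at-0, N4 stuck-at-0}.
Test 2 (x1=0, x2=1, x3=1): fault-free N1=0, N2=1, N3=1, N4=1 → 1; observed 1. Eliminates N3 stuck-at-0, N4 stuck-at-0.
Only N2 stuck-at-0 is consistent with every test.

N2 stuck-at-0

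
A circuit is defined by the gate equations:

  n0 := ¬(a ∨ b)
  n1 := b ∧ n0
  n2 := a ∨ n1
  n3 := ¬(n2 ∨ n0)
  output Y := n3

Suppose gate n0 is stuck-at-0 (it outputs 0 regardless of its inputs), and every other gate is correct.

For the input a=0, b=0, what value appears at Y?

1

Propagate with n0 forced: n0=0 [stuck-at-0], n1=0, n2=0, n3=1.
So Y = 1. (Without the fault it would be 0.)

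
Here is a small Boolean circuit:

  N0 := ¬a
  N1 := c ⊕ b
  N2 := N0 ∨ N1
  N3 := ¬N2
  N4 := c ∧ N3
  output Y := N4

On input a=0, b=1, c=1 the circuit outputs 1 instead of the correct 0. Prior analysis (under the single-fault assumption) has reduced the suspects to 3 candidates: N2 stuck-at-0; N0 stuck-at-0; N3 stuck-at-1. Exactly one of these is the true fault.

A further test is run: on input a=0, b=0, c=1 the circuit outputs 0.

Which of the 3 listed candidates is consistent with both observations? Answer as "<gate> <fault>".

Evaluate each candidate on input a=0, b=0, c=1:
  N2 stuck-at-0: N0=1, N1=1, N2=0 [stuck-at-0], N3=1, N4=1 → 1 — eliminated
  N0 stuck-at-0: N0=0 [stuck-at-0], N1=1, N2=1, N3=0, N4=0 → 0 — matches
  N3 stuck-at-1: N0=1, N1=1, N2=1, N3=1 [stuck-at-1], N4=1 → 1 — eliminated
Only N0 stuck-at-0 reproduces the observed 0.

N0 stuck-at-0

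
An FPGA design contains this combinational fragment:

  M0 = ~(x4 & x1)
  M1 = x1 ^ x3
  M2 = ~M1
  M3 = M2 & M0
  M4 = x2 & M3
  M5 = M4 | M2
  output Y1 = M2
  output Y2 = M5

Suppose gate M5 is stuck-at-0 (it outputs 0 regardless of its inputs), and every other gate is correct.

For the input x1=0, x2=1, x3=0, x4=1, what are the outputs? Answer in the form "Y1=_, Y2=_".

Y1=1, Y2=0

Propagate with M5 forced: M0=1, M1=0, M2=1, M3=1, M4=1, M5=0 [stuck-at-0].
So the outputs are Y1=1, Y2=0. (Without the fault they would be Y1=1, Y2=1.)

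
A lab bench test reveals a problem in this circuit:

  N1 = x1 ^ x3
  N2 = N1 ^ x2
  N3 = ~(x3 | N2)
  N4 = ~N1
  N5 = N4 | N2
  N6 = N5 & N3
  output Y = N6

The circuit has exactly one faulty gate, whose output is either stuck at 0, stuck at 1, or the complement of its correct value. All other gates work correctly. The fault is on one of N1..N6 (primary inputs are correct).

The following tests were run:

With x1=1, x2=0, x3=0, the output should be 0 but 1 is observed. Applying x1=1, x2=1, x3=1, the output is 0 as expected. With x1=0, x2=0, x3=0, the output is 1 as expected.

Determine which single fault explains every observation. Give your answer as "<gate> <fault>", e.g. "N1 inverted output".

N1 stuck-at-0

Fault-free values for test 1 (x1=1, x2=0, x3=0): N1=1, N2=1, N3=0, N4=0, N5=1, N6=0, giving Y=0. Observed 1.
Test 1: faults giving observed 1 are {N1 stuck-at-0, N1 inverted output, N3 stuck-at-1, N3 inverted output, N6 stuck-at-1, N6 inverted output}.
Test 2 (x1=1, x2=1, x3=1): fault-free N1=0, N2=1, N3=0, N4=1, N5=1, N6=0 → 0; observed 0. Eliminates N3 stuck-at-1, N3 inverted output, N6 stuck-at-1, N6 inverted output.
Test 3 (x1=0, x2=0, x3=0): fault-free N1=0, N2=0, N3=1, N4=1, N5=1, N6=1 → 1; observed 1. Eliminates N1 inverted output.
Only N1 stuck-at-0 is consistent with every test.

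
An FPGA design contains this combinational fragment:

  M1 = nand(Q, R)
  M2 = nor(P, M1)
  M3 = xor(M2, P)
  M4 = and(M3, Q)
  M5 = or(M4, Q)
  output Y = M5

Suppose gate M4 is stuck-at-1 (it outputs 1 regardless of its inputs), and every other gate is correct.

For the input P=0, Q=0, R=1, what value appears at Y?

Propagate with M4 forced: M1=1, M2=0, M3=0, M4=1 [stuck-at-1], M5=1.
So Y = 1. (Without the fault it would be 0.)

1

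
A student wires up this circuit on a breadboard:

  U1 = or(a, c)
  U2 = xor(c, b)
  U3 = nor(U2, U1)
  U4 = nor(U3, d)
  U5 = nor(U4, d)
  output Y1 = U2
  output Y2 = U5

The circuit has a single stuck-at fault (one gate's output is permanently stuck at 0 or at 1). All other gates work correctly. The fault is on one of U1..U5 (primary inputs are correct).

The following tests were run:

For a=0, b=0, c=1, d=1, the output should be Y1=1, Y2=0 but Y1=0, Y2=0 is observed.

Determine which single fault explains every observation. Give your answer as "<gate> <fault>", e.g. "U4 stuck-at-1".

U2 stuck-at-0

Fault-free values for test 1 (a=0, b=0, c=1, d=1): U1=1, U2=1, U3=0, U4=0, U5=0, giving Y1=1, Y2=0. Observed Y1=0, Y2=0.
Test 1: faults giving observed Y1=0, Y2=0 are {U2 stuck-at-0}.
Only U2 stuck-at-0 is consistent with every test.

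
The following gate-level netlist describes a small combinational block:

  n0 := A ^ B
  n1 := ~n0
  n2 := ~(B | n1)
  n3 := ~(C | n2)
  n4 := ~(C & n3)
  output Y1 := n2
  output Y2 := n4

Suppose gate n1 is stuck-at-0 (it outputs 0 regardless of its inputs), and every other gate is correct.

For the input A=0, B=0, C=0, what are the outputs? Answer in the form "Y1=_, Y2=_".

Propagate with n1 forced: n0=0, n1=0 [stuck-at-0], n2=1, n3=0, n4=1.
So the outputs are Y1=1, Y2=1. (Without the fault they would be Y1=0, Y2=1.)

Y1=1, Y2=1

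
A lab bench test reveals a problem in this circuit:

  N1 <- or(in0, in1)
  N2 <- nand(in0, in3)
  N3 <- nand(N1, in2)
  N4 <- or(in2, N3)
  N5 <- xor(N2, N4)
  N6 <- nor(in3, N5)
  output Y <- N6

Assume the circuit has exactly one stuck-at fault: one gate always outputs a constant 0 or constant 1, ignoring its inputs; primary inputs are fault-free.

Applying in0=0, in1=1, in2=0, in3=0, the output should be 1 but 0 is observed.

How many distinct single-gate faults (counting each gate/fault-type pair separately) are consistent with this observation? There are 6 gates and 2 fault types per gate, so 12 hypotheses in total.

5

Fault-free: N1=1, N2=1, N3=1, N4=1, N5=0, N6=1 → 1. Observed 0.
  N1 stuck-at-0: output 1 ✗
  N1 stuck-at-1: output 1 ✗
  N2 stuck-at-0: output 0 ✓
  N2 stuck-at-1: output 1 ✗
  N3 stuck-at-0: output 0 ✓
  N3 stuck-at-1: output 1 ✗
  N4 stuck-at-0: output 0 ✓
  N4 stuck-at-1: output 1 ✗
  N5 stuck-at-0: output 1 ✗
  N5 stuck-at-1: output 0 ✓
  N6 stuck-at-0: output 0 ✓
  N6 stuck-at-1: output 1 ✗
Consistent faults: {N2 stuck-at-0, N3 stuck-at-0, N4 stuck-at-0, N5 stuck-at-1, N6 stuck-at-0} — 5 in all.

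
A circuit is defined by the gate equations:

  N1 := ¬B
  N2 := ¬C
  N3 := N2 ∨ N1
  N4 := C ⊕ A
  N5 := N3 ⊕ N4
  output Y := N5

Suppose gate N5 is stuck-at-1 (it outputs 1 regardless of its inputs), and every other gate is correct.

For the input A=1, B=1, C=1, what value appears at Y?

Propagate with N5 forced: N1=0, N2=0, N3=0, N4=0, N5=1 [stuck-at-1].
So Y = 1. (Without the fault it would be 0.)

1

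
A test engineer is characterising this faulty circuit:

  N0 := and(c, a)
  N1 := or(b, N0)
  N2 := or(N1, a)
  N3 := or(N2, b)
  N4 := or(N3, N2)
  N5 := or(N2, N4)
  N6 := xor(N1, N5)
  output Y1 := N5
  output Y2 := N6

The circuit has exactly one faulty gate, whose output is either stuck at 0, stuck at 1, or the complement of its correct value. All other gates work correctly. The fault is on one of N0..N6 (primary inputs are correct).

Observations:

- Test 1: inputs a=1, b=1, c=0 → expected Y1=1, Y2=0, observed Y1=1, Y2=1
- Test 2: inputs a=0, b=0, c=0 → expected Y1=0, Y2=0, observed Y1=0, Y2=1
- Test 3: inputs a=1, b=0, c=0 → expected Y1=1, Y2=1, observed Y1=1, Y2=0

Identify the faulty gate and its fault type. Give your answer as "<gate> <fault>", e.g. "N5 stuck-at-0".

N6 inverted output

Fault-free values for test 1 (a=1, b=1, c=0): N0=0, N1=1, N2=1, N3=1, N4=1, N5=1, N6=0, giving Y1=1, Y2=0. Observed Y1=1, Y2=1.
Test 1: faults giving observed Y1=1, Y2=1 are {N1 stuck-at-0, N1 inverted output, N6 stuck-at-1, N6 inverted output}.
Test 2 (a=0, b=0, c=0): fault-free N0=0, N1=0, N2=0, N3=0, N4=0, N5=0, N6=0 → Y1=0, Y2=0; observed Y1=0, Y2=1. Eliminates N1 stuck-at-0, N1 inverted output.
Test 3 (a=1, b=0, c=0): fault-free N0=0, N1=0, N2=1, N3=1, N4=1, N5=1, N6=1 → Y1=1, Y2=1; observed Y1=1, Y2=0. Eliminates N6 stuck-at-1.
Only N6 inverted output is consistent with every test.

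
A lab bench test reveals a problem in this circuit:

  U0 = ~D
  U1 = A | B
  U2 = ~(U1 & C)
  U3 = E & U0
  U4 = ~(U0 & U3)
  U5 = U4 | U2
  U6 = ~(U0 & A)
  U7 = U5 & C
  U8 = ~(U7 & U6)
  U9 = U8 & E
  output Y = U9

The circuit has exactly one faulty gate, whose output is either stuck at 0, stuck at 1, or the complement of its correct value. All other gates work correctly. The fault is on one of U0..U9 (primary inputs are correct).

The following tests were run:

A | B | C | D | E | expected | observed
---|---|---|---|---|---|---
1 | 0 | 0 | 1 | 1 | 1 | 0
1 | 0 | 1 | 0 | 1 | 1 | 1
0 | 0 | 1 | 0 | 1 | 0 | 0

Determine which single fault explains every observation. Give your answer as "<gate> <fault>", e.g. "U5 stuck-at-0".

U7 stuck-at-1

Fault-free values for test 1 (A=1, B=0, C=0, D=1, E=1): U0=0, U1=1, U2=1, U3=0, U4=1, U5=1, U6=1, U7=0, U8=1, U9=1, giving Y=1. Observed 0.
Test 1: faults giving observed 0 are {U7 stuck-at-1, U7 inverted output, U8 stuck-at-0, U8 inverted output, U9 stuck-at-0, U9 inverted output}.
Test 2 (A=1, B=0, C=1, D=0, E=1): fault-free U0=1, U1=1, U2=0, U3=1, U4=0, U5=0, U6=0, U7=0, U8=1, U9=1 → 1; observed 1. Eliminates U8 stuck-at-0, U8 inverted output, U9 stuck-at-0, U9 inverted output.
Test 3 (A=0, B=0, C=1, D=0, E=1): fault-free U0=1, U1=0, U2=1, U3=1, U4=0, U5=1, U6=1, U7=1, U8=0, U9=0 → 0; observed 0. Eliminates U7 inverted output.
Only U7 stuck-at-1 is consistent with every test.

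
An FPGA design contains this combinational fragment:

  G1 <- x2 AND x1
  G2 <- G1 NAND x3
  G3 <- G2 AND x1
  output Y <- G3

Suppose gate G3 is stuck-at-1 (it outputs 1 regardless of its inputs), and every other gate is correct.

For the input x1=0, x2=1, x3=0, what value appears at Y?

Propagate with G3 forced: G1=0, G2=1, G3=1 [stuck-at-1].
So Y = 1. (Without the fault it would be 0.)

1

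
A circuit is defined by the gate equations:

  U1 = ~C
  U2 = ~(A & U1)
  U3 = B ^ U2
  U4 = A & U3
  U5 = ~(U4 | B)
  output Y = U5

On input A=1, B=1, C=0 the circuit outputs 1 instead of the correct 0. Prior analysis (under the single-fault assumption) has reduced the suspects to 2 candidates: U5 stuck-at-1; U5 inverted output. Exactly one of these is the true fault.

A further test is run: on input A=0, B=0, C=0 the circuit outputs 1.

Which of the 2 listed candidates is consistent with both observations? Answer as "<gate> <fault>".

U5 stuck-at-1

Evaluate each candidate on input A=0, B=0, C=0:
  U5 stuck-at-1: U1=1, U2=1, U3=1, U4=0, U5=1 [stuck-at-1] → 1 — matches
  U5 inverted output: U1=1, U2=1, U3=1, U4=0, U5=0 [inverted output] → 0 — eliminated
Only U5 stuck-at-1 reproduces the observed 1.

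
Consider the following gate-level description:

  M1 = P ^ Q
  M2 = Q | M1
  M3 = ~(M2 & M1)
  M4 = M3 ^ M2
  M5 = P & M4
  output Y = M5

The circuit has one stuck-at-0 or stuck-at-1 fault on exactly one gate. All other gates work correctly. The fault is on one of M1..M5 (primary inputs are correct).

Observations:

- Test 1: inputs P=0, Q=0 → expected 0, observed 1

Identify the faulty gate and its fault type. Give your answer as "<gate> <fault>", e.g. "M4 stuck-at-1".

M5 stuck-at-1

Fault-free values for test 1 (P=0, Q=0): M1=0, M2=0, M3=1, M4=1, M5=0, giving Y=0. Observed 1.
Test 1: faults giving observed 1 are {M5 stuck-at-1}.
Only M5 stuck-at-1 is consistent with every test.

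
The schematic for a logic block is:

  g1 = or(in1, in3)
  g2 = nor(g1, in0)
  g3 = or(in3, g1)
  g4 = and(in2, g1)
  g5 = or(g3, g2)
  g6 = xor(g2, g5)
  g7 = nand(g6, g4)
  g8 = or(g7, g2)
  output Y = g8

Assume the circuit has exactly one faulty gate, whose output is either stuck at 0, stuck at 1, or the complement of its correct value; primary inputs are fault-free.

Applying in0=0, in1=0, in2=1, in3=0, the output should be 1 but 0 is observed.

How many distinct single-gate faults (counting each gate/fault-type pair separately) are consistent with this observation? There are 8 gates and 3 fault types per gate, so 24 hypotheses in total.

Fault-free: g1=0, g2=1, g3=0, g4=0, g5=1, g6=0, g7=1, g8=1 → 1. Observed 0.
  g1: stuck-at-1, inverted output ✓; others ✗
  g2: none of the 3 fault types match ✗
  g3: none of the 3 fault types match ✗
  g4: none of the 3 fault types match ✗
  g5: none of the 3 fault types match ✗
  g6: none of the 3 fault types match ✗
  g7: none of the 3 fault types match ✗
  g8: stuck-at-0, inverted output ✓; others ✗
Consistent faults: {g1 stuck-at-1, g1 inverted output, g8 stuck-at-0, g8 inverted output} — 4 in all.

4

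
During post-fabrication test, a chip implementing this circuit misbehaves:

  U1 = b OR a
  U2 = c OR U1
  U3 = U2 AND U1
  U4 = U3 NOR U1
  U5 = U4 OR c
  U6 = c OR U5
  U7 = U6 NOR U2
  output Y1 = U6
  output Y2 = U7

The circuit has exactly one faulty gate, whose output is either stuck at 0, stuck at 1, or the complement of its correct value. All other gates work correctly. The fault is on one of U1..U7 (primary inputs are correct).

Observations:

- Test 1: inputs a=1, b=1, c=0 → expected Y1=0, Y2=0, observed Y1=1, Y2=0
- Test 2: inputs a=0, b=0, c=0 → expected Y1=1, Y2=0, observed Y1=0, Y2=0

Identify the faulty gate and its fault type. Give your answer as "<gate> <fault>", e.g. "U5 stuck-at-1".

Fault-free values for test 1 (a=1, b=1, c=0): U1=1, U2=1, U3=1, U4=0, U5=0, U6=0, U7=0, giving Y1=0, Y2=0. Observed Y1=1, Y2=0.
Test 1: faults giving observed Y1=1, Y2=0 are {U1 stuck-at-0, U1 inverted output, U4 stuck-at-1, U4 inverted output, U5 stuck-at-1, U5 inverted output, U6 stuck-at-1, U6 inverted output}.
Test 2 (a=0, b=0, c=0): fault-free U1=0, U2=0, U3=0, U4=1, U5=1, U6=1, U7=0 → Y1=1, Y2=0; observed Y1=0, Y2=0. Eliminates U1 stuck-at-0, U4 stuck-at-1, U4 inverted output, U5 stuck-at-1, U5 inverted output, U6 stuck-at-1, U6 inverted output.
Only U1 inverted output is consistent with every test.

U1 inverted output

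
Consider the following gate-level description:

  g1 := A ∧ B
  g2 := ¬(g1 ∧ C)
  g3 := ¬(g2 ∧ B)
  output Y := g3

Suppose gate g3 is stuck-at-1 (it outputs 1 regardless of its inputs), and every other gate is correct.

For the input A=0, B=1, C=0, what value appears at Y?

Propagate with g3 forced: g1=0, g2=1, g3=1 [stuck-at-1].
So Y = 1. (Without the fault it would be 0.)

1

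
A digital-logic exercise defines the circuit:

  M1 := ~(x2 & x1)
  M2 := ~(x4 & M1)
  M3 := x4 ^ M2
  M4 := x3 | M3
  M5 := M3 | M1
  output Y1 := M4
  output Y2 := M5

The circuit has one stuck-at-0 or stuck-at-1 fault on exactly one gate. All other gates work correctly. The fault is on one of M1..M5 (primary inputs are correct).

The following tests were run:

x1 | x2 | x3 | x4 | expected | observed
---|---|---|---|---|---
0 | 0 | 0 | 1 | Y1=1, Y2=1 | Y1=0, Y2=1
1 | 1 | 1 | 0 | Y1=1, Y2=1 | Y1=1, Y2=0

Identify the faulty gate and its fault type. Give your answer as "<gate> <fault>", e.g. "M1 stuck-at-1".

M3 stuck-at-0

Fault-free values for test 1 (x1=0, x2=0, x3=0, x4=1): M1=1, M2=0, M3=1, M4=1, M5=1, giving Y1=1, Y2=1. Observed Y1=0, Y2=1.
Test 1: faults giving observed Y1=0, Y2=1 are {M2 stuck-at-1, M3 stuck-at-0, M4 stuck-at-0}.
Test 2 (x1=1, x2=1, x3=1, x4=0): fault-free M1=0, M2=1, M3=1, M4=1, M5=1 → Y1=1, Y2=1; observed Y1=1, Y2=0. Eliminates M2 stuck-at-1, M4 stuck-at-0.
Only M3 stuck-at-0 is consistent with every test.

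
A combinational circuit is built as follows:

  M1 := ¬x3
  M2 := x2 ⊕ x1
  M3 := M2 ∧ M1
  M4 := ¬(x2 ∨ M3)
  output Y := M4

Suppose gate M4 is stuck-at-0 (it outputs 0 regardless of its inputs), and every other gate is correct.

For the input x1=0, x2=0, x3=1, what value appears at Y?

0

Propagate with M4 forced: M1=0, M2=0, M3=0, M4=0 [stuck-at-0].
So Y = 0. (Without the fault it would be 1.)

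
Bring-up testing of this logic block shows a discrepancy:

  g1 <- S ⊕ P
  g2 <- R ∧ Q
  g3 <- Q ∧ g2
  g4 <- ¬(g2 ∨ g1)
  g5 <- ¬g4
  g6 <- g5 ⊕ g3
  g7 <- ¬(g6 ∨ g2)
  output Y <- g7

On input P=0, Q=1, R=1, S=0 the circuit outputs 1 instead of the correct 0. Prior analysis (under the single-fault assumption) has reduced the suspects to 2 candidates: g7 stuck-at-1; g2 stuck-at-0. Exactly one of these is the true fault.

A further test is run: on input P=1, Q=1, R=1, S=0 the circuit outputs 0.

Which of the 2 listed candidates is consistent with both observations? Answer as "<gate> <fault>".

Evaluate each candidate on input P=1, Q=1, R=1, S=0:
  g7 stuck-at-1: g1=1, g2=1, g3=1, g4=0, g5=1, g6=0, g7=1 [stuck-at-1] → 1 — eliminated
  g2 stuck-at-0: g1=1, g2=0 [stuck-at-0], g3=0, g4=0, g5=1, g6=1, g7=0 → 0 — matches
Only g2 stuck-at-0 reproduces the observed 0.

g2 stuck-at-0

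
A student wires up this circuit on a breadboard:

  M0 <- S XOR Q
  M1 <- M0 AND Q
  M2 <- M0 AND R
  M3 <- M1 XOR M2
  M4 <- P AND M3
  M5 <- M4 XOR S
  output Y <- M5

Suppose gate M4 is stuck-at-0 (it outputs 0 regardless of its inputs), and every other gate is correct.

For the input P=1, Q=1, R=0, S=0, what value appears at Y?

0

Propagate with M4 forced: M0=1, M1=1, M2=0, M3=1, M4=0 [stuck-at-0], M5=0.
So Y = 0. (Without the fault it would be 1.)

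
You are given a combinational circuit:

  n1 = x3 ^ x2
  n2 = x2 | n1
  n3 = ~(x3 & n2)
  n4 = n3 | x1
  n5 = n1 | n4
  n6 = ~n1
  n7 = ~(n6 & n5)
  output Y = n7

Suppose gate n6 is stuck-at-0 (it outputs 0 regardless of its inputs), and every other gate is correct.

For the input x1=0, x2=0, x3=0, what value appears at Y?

1

Propagate with n6 forced: n1=0, n2=0, n3=1, n4=1, n5=1, n6=0 [stuck-at-0], n7=1.
So Y = 1. (Without the fault it would be 0.)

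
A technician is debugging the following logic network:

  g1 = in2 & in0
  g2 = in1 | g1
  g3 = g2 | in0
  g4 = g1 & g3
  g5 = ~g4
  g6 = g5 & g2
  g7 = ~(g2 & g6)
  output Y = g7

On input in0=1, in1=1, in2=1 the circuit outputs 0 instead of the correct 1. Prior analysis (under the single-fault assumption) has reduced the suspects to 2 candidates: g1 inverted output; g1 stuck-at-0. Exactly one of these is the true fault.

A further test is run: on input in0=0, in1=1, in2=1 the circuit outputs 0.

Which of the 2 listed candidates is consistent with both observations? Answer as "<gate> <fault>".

g1 stuck-at-0

Evaluate each candidate on input in0=0, in1=1, in2=1:
  g1 inverted output: g1=1 [inverted output], g2=1, g3=1, g4=1, g5=0, g6=0, g7=1 → 1 — eliminated
  g1 stuck-at-0: g1=0 [stuck-at-0], g2=1, g3=1, g4=0, g5=1, g6=1, g7=0 → 0 — matches
Only g1 stuck-at-0 reproduces the observed 0.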